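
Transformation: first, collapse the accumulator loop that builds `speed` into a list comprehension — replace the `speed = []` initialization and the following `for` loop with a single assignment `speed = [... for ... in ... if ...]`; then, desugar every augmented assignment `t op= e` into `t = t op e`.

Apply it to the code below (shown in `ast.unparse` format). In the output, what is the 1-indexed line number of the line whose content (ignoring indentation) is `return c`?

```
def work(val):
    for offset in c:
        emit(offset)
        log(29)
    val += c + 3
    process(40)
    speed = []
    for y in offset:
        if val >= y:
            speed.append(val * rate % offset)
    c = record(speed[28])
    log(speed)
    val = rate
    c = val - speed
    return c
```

Transformed code:
def work(val):
    for offset in c:
        emit(offset)
        log(29)
    val = val + (c + 3)
    process(40)
    speed = [val * rate % offset for y in offset if val >= y]
    c = record(speed[28])
    log(speed)
    val = rate
    c = val - speed
    return c

12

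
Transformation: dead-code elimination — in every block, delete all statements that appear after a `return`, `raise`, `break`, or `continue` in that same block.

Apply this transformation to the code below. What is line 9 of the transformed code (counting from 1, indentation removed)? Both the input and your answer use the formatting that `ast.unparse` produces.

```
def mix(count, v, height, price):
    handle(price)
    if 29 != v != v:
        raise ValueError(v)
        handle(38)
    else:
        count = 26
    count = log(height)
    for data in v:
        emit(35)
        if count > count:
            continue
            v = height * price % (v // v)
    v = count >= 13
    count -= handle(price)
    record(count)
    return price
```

Transformed code:
def mix(count, v, height, price):
    handle(price)
    if 29 != v != v:
        raise ValueError(v)
    else:
        count = 26
    count = log(height)
    for data in v:
        emit(35)
        if count > count:
            continue
    v = count >= 13
    count -= handle(price)
    record(count)
    return price

emit(35)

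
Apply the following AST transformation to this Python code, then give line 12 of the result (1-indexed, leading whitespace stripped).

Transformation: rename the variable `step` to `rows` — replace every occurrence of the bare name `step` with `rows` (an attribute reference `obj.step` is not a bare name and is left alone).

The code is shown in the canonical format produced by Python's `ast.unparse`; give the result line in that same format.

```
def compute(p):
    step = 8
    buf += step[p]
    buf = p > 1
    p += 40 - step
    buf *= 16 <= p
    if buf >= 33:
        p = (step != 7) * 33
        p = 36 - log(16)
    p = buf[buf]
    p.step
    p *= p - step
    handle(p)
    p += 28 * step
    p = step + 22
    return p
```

Transformed code:
def compute(p):
    rows = 8
    buf += rows[p]
    buf = p > 1
    p += 40 - rows
    buf *= 16 <= p
    if buf >= 33:
        p = (rows != 7) * 33
        p = 36 - log(16)
    p = buf[buf]
    p.step
    p *= p - rows
    handle(p)
    p += 28 * rows
    p = rows + 22
    return p

p *= p - rows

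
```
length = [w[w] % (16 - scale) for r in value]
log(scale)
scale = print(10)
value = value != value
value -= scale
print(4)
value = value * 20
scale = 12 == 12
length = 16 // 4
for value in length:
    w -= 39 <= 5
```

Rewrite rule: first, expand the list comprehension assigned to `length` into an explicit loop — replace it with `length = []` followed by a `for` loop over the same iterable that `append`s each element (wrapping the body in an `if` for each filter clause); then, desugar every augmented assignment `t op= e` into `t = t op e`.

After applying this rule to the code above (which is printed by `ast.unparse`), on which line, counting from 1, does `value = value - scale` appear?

7

Transformed code:
length = []
for r in value:
    length.append(w[w] % (16 - scale))
log(scale)
scale = print(10)
value = value != value
value = value - scale
print(4)
value = value * 20
scale = 12 == 12
length = 16 // 4
for value in length:
    w = w - (39 <= 5)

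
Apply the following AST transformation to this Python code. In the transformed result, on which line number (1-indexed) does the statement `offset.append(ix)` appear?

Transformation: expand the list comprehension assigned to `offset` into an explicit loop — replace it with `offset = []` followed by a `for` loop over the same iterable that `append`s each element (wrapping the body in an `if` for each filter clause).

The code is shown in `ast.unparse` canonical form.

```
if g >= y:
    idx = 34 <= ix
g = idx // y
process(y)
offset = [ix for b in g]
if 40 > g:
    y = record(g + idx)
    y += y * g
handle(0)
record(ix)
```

Transformed code:
if g >= y:
    idx = 34 <= ix
g = idx // y
process(y)
offset = []
for b in g:
    offset.append(ix)
if 40 > g:
    y = record(g + idx)
    y += y * g
handle(0)
record(ix)

7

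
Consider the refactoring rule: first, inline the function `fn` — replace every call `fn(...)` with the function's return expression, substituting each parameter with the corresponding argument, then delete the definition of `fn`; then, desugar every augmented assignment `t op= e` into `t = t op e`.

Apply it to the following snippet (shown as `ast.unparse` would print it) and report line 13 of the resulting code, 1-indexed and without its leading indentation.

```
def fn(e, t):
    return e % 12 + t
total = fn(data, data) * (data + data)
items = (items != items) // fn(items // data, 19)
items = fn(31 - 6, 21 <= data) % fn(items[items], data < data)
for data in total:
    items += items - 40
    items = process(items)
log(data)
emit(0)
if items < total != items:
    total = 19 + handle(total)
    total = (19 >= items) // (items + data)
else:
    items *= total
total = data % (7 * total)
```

items = items * total

Transformed code:
total = (data % 12 + data) * (data + data)
items = (items != items) // (items // data % 12 + 19)
items = ((31 - 6) % 12 + (21 <= data)) % (items[items] % 12 + (data < data))
for data in total:
    items = items + (items - 40)
    items = process(items)
log(data)
emit(0)
if items < total != items:
    total = 19 + handle(total)
    total = (19 >= items) // (items + data)
else:
    items = items * total
total = data % (7 * total)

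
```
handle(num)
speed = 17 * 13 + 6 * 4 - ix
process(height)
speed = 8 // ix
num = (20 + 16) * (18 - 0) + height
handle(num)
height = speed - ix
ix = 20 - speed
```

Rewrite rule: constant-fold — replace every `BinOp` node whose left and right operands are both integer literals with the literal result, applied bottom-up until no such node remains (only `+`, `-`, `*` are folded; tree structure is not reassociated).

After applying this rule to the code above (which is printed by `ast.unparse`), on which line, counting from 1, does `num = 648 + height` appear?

Transformed code:
handle(num)
speed = 245 - ix
process(height)
speed = 8 // ix
num = 648 + height
handle(num)
height = speed - ix
ix = 20 - speed

5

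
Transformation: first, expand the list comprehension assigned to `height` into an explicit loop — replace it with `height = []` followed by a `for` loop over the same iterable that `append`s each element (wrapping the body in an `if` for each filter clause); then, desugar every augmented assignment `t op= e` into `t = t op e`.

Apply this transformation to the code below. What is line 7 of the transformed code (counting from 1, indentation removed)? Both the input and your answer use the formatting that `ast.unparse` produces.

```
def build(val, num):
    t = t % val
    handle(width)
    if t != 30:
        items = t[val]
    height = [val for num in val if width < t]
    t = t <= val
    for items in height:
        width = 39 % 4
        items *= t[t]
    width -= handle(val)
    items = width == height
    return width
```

Transformed code:
def build(val, num):
    t = t % val
    handle(width)
    if t != 30:
        items = t[val]
    height = []
    for num in val:
        if width < t:
            height.append(val)
    t = t <= val
    for items in height:
        width = 39 % 4
        items = items * t[t]
    width = width - handle(val)
    items = width == height
    return width

for num in val:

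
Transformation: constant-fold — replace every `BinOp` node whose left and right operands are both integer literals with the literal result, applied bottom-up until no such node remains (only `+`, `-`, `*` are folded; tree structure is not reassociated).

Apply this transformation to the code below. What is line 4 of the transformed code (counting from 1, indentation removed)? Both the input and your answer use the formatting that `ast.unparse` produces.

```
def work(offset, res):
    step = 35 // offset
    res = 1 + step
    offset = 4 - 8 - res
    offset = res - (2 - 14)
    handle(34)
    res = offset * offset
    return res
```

offset = -4 - res

Transformed code:
def work(offset, res):
    step = 35 // offset
    res = 1 + step
    offset = -4 - res
    offset = res - -12
    handle(34)
    res = offset * offset
    return res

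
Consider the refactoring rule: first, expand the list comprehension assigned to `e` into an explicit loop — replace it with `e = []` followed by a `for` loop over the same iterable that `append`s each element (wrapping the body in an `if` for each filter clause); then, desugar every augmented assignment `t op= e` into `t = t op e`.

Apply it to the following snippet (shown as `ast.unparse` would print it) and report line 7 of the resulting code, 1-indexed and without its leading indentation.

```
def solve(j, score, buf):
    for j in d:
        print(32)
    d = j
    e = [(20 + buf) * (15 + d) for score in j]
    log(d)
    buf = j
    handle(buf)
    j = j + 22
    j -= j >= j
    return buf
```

Transformed code:
def solve(j, score, buf):
    for j in d:
        print(32)
    d = j
    e = []
    for score in j:
        e.append((20 + buf) * (15 + d))
    log(d)
    buf = j
    handle(buf)
    j = j + 22
    j = j - (j >= j)
    return buf

e.append((20 + buf) * (15 + d))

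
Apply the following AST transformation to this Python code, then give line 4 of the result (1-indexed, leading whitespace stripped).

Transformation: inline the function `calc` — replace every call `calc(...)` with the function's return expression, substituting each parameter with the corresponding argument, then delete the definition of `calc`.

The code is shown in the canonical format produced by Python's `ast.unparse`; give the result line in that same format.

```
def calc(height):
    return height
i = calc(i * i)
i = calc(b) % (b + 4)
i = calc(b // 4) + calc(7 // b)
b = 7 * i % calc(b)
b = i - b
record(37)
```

b = 7 * i % b

Transformed code:
i = i * i
i = b % (b + 4)
i = b // 4 + 7 // b
b = 7 * i % b
b = i - b
record(37)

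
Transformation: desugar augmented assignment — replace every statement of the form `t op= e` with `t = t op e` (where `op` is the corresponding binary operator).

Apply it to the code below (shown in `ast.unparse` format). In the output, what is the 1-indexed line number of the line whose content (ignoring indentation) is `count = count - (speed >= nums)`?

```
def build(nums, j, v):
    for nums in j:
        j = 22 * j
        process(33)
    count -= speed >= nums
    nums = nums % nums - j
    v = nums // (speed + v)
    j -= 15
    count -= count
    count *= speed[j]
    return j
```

5

Transformed code:
def build(nums, j, v):
    for nums in j:
        j = 22 * j
        process(33)
    count = count - (speed >= nums)
    nums = nums % nums - j
    v = nums // (speed + v)
    j = j - 15
    count = count - count
    count = count * speed[j]
    return j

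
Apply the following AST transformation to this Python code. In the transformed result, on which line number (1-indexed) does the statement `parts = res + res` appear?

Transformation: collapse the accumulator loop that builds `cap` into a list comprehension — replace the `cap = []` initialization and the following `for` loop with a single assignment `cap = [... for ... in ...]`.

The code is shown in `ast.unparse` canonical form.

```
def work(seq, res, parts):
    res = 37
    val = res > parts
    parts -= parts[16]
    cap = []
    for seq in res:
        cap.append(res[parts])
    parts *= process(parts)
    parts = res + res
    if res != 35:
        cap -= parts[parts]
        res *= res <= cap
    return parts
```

7

Transformed code:
def work(seq, res, parts):
    res = 37
    val = res > parts
    parts -= parts[16]
    cap = [res[parts] for seq in res]
    parts *= process(parts)
    parts = res + res
    if res != 35:
        cap -= parts[parts]
        res *= res <= cap
    return parts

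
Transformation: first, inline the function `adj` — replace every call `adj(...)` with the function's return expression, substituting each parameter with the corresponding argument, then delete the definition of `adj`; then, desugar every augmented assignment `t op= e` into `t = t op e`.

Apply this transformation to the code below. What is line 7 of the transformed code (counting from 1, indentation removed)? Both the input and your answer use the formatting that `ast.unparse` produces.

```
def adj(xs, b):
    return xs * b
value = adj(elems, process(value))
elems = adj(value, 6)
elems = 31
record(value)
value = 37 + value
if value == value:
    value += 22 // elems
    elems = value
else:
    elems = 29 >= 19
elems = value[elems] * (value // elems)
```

value = value + 22 // elems

Transformed code:
value = elems * process(value)
elems = value * 6
elems = 31
record(value)
value = 37 + value
if value == value:
    value = value + 22 // elems
    elems = value
else:
    elems = 29 >= 19
elems = value[elems] * (value // elems)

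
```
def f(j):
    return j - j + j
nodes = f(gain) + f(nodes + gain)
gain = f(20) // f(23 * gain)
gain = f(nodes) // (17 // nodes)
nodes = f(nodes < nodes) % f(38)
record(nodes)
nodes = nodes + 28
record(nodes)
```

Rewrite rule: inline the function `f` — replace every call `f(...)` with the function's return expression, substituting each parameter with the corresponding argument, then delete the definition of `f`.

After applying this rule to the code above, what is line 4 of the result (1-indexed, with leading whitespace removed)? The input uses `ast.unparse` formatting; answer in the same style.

nodes = ((nodes < nodes) - (nodes < nodes) + (nodes < nodes)) % (38 - 38 + 38)

Transformed code:
nodes = gain - gain + gain + (nodes + gain - (nodes + gain) + (nodes + gain))
gain = (20 - 20 + 20) // (23 * gain - 23 * gain + 23 * gain)
gain = (nodes - nodes + nodes) // (17 // nodes)
nodes = ((nodes < nodes) - (nodes < nodes) + (nodes < nodes)) % (38 - 38 + 38)
record(nodes)
nodes = nodes + 28
record(nodes)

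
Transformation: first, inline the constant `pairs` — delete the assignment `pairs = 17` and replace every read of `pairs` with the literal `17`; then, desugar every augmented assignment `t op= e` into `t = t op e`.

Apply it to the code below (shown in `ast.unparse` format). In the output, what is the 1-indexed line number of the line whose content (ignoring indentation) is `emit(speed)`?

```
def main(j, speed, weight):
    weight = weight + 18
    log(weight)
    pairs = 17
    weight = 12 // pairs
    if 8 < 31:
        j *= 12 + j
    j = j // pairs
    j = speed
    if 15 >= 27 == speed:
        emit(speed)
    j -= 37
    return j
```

Transformed code:
def main(j, speed, weight):
    weight = weight + 18
    log(weight)
    weight = 12 // 17
    if 8 < 31:
        j = j * (12 + j)
    j = j // 17
    j = speed
    if 15 >= 27 == speed:
        emit(speed)
    j = j - 37
    return j

10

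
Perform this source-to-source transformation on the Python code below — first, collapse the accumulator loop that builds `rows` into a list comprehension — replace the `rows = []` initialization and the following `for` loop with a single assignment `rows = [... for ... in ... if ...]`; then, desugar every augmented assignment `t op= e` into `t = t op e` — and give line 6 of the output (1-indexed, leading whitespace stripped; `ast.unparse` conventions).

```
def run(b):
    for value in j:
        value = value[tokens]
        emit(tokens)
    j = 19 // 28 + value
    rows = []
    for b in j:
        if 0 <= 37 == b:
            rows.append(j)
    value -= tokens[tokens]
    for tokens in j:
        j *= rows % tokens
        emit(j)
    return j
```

Transformed code:
def run(b):
    for value in j:
        value = value[tokens]
        emit(tokens)
    j = 19 // 28 + value
    rows = [j for b in j if 0 <= 37 == b]
    value = value - tokens[tokens]
    for tokens in j:
        j = j * (rows % tokens)
        emit(j)
    return j

rows = [j for b in j if 0 <= 37 == b]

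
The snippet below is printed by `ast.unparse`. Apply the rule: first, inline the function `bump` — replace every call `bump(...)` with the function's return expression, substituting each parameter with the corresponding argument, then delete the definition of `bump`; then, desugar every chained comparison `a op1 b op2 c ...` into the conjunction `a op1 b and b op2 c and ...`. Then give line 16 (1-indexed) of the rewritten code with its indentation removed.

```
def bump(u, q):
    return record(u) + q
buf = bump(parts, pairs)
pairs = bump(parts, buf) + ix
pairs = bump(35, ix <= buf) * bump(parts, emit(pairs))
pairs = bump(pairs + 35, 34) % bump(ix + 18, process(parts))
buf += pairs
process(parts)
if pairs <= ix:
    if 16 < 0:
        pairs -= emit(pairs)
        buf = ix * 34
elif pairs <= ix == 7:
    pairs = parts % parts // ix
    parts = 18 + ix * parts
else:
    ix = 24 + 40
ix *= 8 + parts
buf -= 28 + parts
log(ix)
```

Transformed code:
buf = record(parts) + pairs
pairs = record(parts) + buf + ix
pairs = (record(35) + (ix <= buf)) * (record(parts) + emit(pairs))
pairs = (record(pairs + 35) + 34) % (record(ix + 18) + process(parts))
buf += pairs
process(parts)
if pairs <= ix:
    if 16 < 0:
        pairs -= emit(pairs)
        buf = ix * 34
elif pairs <= ix and ix == 7:
    pairs = parts % parts // ix
    parts = 18 + ix * parts
else:
    ix = 24 + 40
ix *= 8 + parts
buf -= 28 + parts
log(ix)

ix *= 8 + parts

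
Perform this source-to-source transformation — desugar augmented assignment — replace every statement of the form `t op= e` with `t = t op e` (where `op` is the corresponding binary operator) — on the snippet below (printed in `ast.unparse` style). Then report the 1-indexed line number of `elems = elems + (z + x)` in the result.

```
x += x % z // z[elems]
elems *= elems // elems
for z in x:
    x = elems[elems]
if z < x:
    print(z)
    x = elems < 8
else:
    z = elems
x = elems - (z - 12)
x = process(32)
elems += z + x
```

Transformed code:
x = x + x % z // z[elems]
elems = elems * (elems // elems)
for z in x:
    x = elems[elems]
if z < x:
    print(z)
    x = elems < 8
else:
    z = elems
x = elems - (z - 12)
x = process(32)
elems = elems + (z + x)

12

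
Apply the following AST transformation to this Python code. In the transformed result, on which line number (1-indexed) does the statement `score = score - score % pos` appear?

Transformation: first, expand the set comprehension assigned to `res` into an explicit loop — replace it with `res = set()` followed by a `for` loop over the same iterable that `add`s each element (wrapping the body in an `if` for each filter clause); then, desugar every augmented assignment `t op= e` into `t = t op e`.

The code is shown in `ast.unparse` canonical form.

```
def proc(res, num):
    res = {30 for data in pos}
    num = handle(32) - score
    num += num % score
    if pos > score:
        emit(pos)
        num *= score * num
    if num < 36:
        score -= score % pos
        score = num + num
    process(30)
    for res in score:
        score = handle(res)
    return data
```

Transformed code:
def proc(res, num):
    res = set()
    for data in pos:
        res.add(30)
    num = handle(32) - score
    num = num + num % score
    if pos > score:
        emit(pos)
        num = num * (score * num)
    if num < 36:
        score = score - score % pos
        score = num + num
    process(30)
    for res in score:
        score = handle(res)
    return data

11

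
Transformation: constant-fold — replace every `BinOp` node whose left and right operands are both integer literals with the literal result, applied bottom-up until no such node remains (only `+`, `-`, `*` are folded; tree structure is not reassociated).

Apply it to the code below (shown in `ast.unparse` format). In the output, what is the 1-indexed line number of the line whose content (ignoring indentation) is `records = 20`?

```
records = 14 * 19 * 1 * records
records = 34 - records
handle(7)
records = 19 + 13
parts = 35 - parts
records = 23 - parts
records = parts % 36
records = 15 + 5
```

8

Transformed code:
records = 266 * records
records = 34 - records
handle(7)
records = 32
parts = 35 - parts
records = 23 - parts
records = parts % 36
records = 20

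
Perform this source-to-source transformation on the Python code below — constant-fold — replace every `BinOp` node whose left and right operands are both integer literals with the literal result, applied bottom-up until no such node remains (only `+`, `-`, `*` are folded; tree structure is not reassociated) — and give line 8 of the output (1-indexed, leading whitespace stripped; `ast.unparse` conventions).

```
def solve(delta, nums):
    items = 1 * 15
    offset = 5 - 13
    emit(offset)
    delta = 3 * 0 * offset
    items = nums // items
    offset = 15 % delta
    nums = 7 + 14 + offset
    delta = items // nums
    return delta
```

Transformed code:
def solve(delta, nums):
    items = 15
    offset = -8
    emit(offset)
    delta = 0 * offset
    items = nums // items
    offset = 15 % delta
    nums = 21 + offset
    delta = items // nums
    return delta

nums = 21 + offset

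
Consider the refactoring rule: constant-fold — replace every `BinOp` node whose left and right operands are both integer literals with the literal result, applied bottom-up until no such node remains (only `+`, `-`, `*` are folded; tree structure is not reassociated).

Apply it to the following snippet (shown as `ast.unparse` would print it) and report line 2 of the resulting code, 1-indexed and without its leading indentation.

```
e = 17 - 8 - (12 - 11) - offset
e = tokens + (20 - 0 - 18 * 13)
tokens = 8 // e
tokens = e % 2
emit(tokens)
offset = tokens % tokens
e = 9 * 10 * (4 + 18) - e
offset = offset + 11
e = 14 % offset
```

Transformed code:
e = 8 - offset
e = tokens + -214
tokens = 8 // e
tokens = e % 2
emit(tokens)
offset = tokens % tokens
e = 1980 - e
offset = offset + 11
e = 14 % offset

e = tokens + -214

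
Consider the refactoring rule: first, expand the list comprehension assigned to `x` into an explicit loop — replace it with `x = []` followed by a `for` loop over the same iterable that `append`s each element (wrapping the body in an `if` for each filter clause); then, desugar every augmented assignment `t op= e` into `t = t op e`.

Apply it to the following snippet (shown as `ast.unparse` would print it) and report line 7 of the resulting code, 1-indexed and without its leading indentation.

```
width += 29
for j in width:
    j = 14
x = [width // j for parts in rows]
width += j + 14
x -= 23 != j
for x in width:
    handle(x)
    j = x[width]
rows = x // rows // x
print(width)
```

Transformed code:
width = width + 29
for j in width:
    j = 14
x = []
for parts in rows:
    x.append(width // j)
width = width + (j + 14)
x = x - (23 != j)
for x in width:
    handle(x)
    j = x[width]
rows = x // rows // x
print(width)

width = width + (j + 14)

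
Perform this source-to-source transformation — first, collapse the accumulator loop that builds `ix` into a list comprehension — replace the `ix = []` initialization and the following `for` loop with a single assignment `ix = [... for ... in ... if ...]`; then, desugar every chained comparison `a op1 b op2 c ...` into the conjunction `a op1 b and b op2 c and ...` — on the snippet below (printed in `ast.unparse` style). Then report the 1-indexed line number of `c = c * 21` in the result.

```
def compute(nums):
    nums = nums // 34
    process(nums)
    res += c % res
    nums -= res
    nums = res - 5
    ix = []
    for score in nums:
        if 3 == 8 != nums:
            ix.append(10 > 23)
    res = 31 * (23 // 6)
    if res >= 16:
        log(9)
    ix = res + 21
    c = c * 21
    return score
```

Transformed code:
def compute(nums):
    nums = nums // 34
    process(nums)
    res += c % res
    nums -= res
    nums = res - 5
    ix = [10 > 23 for score in nums if 3 == 8 and 8 != nums]
    res = 31 * (23 // 6)
    if res >= 16:
        log(9)
    ix = res + 21
    c = c * 21
    return score

12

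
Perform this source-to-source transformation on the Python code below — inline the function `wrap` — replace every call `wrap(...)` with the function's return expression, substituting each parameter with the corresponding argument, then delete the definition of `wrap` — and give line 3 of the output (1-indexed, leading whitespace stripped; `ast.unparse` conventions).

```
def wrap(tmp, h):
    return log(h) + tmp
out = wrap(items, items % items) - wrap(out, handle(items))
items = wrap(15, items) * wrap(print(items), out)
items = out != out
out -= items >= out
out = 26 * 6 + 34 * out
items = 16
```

items = out != out

Transformed code:
out = log(items % items) + items - (log(handle(items)) + out)
items = (log(items) + 15) * (log(out) + print(items))
items = out != out
out -= items >= out
out = 26 * 6 + 34 * out
items = 16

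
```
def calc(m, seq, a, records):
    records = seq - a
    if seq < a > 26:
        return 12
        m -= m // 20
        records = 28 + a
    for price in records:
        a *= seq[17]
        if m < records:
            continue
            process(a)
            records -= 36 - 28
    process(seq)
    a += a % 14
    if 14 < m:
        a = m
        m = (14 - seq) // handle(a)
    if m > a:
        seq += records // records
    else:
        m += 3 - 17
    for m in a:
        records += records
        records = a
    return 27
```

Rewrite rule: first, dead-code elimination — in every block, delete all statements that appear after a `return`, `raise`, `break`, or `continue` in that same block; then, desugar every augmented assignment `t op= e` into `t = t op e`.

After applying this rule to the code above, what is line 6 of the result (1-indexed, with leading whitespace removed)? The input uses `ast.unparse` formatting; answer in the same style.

Transformed code:
def calc(m, seq, a, records):
    records = seq - a
    if seq < a > 26:
        return 12
    for price in records:
        a = a * seq[17]
        if m < records:
            continue
    process(seq)
    a = a + a % 14
    if 14 < m:
        a = m
        m = (14 - seq) // handle(a)
    if m > a:
        seq = seq + records // records
    else:
        m = m + (3 - 17)
    for m in a:
        records = records + records
        records = a
    return 27

a = a * seq[17]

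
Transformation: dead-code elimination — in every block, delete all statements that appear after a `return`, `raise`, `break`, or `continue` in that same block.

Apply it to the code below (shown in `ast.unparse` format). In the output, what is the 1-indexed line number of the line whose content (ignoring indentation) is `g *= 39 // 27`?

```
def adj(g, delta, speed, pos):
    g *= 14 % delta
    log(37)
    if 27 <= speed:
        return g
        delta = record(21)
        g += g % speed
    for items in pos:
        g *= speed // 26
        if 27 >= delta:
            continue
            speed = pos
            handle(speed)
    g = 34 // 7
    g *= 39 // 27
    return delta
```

11

Transformed code:
def adj(g, delta, speed, pos):
    g *= 14 % delta
    log(37)
    if 27 <= speed:
        return g
    for items in pos:
        g *= speed // 26
        if 27 >= delta:
            continue
    g = 34 // 7
    g *= 39 // 27
    return delta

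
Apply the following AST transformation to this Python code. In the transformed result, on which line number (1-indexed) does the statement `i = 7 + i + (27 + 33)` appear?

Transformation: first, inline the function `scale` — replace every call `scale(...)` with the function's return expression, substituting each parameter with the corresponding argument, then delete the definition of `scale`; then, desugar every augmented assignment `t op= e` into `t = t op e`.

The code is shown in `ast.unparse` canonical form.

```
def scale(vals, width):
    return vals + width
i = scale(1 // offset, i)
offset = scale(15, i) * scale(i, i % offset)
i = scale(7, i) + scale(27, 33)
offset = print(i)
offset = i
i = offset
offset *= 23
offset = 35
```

3

Transformed code:
i = 1 // offset + i
offset = (15 + i) * (i + i % offset)
i = 7 + i + (27 + 33)
offset = print(i)
offset = i
i = offset
offset = offset * 23
offset = 35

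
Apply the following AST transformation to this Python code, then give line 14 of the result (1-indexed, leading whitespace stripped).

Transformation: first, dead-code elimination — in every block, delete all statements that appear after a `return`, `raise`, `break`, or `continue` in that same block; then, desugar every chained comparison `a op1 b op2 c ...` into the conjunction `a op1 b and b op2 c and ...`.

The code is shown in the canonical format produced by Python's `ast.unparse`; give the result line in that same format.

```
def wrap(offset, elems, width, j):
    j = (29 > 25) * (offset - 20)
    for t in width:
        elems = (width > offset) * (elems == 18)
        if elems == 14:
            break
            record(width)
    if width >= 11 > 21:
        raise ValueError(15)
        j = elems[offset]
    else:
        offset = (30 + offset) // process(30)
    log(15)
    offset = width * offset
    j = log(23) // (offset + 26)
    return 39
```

return 39

Transformed code:
def wrap(offset, elems, width, j):
    j = (29 > 25) * (offset - 20)
    for t in width:
        elems = (width > offset) * (elems == 18)
        if elems == 14:
            break
    if width >= 11 and 11 > 21:
        raise ValueError(15)
    else:
        offset = (30 + offset) // process(30)
    log(15)
    offset = width * offset
    j = log(23) // (offset + 26)
    return 39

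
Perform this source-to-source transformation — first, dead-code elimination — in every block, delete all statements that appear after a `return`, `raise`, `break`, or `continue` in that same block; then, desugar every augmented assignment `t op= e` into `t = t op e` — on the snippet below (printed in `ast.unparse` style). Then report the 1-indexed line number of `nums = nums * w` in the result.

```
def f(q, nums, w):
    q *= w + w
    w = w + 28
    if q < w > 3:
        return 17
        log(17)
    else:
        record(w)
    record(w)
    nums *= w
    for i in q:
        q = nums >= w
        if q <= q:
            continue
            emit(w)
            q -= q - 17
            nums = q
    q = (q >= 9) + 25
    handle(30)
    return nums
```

9

Transformed code:
def f(q, nums, w):
    q = q * (w + w)
    w = w + 28
    if q < w > 3:
        return 17
    else:
        record(w)
    record(w)
    nums = nums * w
    for i in q:
        q = nums >= w
        if q <= q:
            continue
    q = (q >= 9) + 25
    handle(30)
    return nums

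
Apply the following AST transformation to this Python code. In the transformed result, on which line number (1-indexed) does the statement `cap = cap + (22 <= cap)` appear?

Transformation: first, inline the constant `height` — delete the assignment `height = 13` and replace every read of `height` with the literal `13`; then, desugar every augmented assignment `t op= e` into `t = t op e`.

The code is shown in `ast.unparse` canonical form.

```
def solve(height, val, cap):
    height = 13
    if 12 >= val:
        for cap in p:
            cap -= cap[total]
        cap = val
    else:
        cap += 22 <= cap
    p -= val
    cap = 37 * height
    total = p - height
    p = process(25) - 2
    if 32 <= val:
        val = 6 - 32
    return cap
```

Transformed code:
def solve(height, val, cap):
    if 12 >= val:
        for cap in p:
            cap = cap - cap[total]
        cap = val
    else:
        cap = cap + (22 <= cap)
    p = p - val
    cap = 37 * 13
    total = p - 13
    p = process(25) - 2
    if 32 <= val:
        val = 6 - 32
    return cap

7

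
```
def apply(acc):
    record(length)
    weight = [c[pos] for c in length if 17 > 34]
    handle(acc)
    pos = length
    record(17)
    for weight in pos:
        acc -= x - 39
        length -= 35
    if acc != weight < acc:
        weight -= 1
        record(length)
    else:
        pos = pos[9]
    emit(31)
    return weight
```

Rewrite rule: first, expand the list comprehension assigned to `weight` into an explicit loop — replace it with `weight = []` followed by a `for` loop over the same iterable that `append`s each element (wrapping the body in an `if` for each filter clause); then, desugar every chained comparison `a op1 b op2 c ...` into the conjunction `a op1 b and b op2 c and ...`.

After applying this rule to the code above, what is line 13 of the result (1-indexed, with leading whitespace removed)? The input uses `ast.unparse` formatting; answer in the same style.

if acc != weight and weight < acc:

Transformed code:
def apply(acc):
    record(length)
    weight = []
    for c in length:
        if 17 > 34:
            weight.append(c[pos])
    handle(acc)
    pos = length
    record(17)
    for weight in pos:
        acc -= x - 39
        length -= 35
    if acc != weight and weight < acc:
        weight -= 1
        record(length)
    else:
        pos = pos[9]
    emit(31)
    return weight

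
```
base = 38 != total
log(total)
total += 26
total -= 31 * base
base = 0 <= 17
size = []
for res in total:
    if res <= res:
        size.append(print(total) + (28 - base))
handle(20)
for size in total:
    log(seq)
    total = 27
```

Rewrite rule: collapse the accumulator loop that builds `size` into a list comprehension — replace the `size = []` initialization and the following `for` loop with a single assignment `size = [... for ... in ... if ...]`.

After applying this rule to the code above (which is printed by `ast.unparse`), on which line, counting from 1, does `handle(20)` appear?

Transformed code:
base = 38 != total
log(total)
total += 26
total -= 31 * base
base = 0 <= 17
size = [print(total) + (28 - base) for res in total if res <= res]
handle(20)
for size in total:
    log(seq)
    total = 27

7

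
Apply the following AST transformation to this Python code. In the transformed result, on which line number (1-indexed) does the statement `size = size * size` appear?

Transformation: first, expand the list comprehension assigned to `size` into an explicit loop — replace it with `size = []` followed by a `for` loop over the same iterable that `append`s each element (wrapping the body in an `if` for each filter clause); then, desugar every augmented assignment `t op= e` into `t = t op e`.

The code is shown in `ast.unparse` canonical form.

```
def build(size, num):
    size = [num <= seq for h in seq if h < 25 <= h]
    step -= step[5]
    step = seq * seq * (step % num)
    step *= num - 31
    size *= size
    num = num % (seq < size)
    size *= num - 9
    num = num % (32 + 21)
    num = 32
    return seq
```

9

Transformed code:
def build(size, num):
    size = []
    for h in seq:
        if h < 25 <= h:
            size.append(num <= seq)
    step = step - step[5]
    step = seq * seq * (step % num)
    step = step * (num - 31)
    size = size * size
    num = num % (seq < size)
    size = size * (num - 9)
    num = num % (32 + 21)
    num = 32
    return seq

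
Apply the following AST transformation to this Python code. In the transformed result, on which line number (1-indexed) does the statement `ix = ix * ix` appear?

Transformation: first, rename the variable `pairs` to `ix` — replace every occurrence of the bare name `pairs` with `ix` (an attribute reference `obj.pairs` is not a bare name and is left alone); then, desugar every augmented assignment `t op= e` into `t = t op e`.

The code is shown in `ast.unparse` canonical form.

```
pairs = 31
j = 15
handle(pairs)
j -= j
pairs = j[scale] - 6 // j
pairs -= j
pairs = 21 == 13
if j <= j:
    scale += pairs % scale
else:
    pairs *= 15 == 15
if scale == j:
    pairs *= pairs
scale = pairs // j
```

Transformed code:
ix = 31
j = 15
handle(ix)
j = j - j
ix = j[scale] - 6 // j
ix = ix - j
ix = 21 == 13
if j <= j:
    scale = scale + ix % scale
else:
    ix = ix * (15 == 15)
if scale == j:
    ix = ix * ix
scale = ix // j

13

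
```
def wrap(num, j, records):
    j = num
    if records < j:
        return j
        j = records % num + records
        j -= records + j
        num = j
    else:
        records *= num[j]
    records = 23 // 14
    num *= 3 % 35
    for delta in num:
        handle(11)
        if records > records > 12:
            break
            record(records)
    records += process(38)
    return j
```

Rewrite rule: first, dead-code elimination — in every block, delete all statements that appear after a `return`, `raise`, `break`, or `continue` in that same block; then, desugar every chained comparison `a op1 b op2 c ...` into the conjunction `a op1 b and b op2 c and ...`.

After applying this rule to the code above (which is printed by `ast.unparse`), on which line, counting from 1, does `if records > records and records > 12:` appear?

11

Transformed code:
def wrap(num, j, records):
    j = num
    if records < j:
        return j
    else:
        records *= num[j]
    records = 23 // 14
    num *= 3 % 35
    for delta in num:
        handle(11)
        if records > records and records > 12:
            break
    records += process(38)
    return j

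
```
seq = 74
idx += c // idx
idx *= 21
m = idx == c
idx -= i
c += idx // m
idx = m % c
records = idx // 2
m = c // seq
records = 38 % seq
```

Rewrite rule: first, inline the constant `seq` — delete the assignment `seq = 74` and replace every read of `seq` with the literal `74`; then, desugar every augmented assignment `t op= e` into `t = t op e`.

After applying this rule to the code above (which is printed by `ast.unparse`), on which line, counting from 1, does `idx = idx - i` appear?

4

Transformed code:
idx = idx + c // idx
idx = idx * 21
m = idx == c
idx = idx - i
c = c + idx // m
idx = m % c
records = idx // 2
m = c // 74
records = 38 % 74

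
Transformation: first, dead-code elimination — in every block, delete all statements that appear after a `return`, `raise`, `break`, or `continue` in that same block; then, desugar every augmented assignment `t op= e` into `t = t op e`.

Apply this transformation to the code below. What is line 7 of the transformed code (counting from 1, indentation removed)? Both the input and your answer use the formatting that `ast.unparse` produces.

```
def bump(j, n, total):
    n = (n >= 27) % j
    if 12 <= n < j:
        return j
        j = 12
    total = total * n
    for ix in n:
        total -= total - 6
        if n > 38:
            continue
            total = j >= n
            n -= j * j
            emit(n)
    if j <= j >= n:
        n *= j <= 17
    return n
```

total = total - (total - 6)

Transformed code:
def bump(j, n, total):
    n = (n >= 27) % j
    if 12 <= n < j:
        return j
    total = total * n
    for ix in n:
        total = total - (total - 6)
        if n > 38:
            continue
    if j <= j >= n:
        n = n * (j <= 17)
    return n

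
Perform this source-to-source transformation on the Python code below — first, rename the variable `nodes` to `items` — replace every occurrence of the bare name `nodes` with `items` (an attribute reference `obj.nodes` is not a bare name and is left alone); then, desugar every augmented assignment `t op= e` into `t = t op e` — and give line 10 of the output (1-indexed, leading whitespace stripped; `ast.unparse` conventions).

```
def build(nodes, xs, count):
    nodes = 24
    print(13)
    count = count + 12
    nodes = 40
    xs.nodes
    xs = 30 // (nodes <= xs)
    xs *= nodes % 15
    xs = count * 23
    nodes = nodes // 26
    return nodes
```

items = items // 26

Transformed code:
def build(items, xs, count):
    items = 24
    print(13)
    count = count + 12
    items = 40
    xs.nodes
    xs = 30 // (items <= xs)
    xs = xs * (items % 15)
    xs = count * 23
    items = items // 26
    return items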